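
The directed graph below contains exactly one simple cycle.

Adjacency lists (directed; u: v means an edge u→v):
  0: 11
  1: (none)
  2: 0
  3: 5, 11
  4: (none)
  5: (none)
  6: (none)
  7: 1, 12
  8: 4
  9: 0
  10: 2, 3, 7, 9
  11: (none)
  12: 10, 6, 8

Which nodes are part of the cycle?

DFS with gray/black marking from 10:
10 gray
  2 gray
    0 gray
      11 gray
      11 black
    0 black
  2 black
  3 gray
    5 gray
    5 black
    3→11: 11 black — skip
  3 black
  7 gray
    1 gray
    1 black
    12 gray
      12→10: 10 is gray → back edge
Back edge closes the cycle 10 → 7 → 12 → 10; its vertices are {7, 10, 12}.

7, 10, 12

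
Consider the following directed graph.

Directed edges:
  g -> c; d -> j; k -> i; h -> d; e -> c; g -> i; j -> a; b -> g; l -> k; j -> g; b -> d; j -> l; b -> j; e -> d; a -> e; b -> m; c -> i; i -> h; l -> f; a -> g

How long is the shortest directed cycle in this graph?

For each vertex v, BFS finds the shortest path from v back to v.
The shortest such closed walk is j → a → e → d → j, length 4.

4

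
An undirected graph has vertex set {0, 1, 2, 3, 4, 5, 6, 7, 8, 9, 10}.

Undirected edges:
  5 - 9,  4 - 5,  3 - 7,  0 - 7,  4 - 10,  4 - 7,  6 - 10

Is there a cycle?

No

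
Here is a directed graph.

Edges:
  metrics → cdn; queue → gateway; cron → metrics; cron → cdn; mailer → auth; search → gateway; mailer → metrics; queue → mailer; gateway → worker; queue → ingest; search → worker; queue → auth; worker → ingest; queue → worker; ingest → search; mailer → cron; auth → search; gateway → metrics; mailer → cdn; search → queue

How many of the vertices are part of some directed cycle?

7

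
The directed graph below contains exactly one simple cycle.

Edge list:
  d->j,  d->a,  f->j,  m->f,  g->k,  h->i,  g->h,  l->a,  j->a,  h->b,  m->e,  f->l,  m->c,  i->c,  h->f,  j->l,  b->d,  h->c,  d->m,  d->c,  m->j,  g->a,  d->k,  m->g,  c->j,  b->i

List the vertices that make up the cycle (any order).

b, d, g, h, m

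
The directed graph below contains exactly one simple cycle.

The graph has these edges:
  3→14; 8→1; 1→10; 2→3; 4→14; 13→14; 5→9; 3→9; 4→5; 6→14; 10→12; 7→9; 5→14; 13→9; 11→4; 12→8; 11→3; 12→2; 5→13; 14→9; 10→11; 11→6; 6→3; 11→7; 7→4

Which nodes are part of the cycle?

1, 8, 10, 12

DFS with gray/black marking from 10:
10 gray
  12 gray
    2 gray
      3 gray
        14 gray
          9 gray
          9 black
        14 black
        3→9: 9 black — skip
      3 black
    2 black
    8 gray
      1 gray
        1→10: 10 is gray → back edge
Back edge closes the cycle 10 → 12 → 8 → 1 → 10; its vertices are {1, 8, 10, 12}.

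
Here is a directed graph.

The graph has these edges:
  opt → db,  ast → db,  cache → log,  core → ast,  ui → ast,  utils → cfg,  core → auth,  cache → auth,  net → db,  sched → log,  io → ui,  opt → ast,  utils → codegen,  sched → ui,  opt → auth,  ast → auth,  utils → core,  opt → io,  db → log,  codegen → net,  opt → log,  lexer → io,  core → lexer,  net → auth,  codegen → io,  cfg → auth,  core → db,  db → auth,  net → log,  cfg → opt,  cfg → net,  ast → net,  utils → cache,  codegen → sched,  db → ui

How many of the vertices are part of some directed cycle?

4

A vertex is on a directed cycle iff it belongs to a strongly connected component of size ≥ 2 (or has a self-loop).
The vertices on cycles are {db, ui, ast, net} — 4 in total.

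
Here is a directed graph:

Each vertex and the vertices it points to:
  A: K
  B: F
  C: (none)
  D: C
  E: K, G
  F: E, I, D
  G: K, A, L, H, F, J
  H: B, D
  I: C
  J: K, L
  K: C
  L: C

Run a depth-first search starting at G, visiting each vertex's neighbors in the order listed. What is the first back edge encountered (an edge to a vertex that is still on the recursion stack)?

E→G

DFS from G (visiting each vertex's neighbors in the order listed); mark gray on enter, black on exit:
G gray
  K gray
    C gray
    C black
  K black
  A gray
    A→K: K black — skip
  A black
  L gray
    L→C: C black — skip
  L black
  H gray
    B gray
      F gray
        E gray
          E→K: K black — skip
          E→G: G is gray → back edge
First back edge: E → G.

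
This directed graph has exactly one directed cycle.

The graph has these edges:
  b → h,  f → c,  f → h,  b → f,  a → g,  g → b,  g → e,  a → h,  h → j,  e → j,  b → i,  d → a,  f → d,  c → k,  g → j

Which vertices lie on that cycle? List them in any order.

a, b, d, f, g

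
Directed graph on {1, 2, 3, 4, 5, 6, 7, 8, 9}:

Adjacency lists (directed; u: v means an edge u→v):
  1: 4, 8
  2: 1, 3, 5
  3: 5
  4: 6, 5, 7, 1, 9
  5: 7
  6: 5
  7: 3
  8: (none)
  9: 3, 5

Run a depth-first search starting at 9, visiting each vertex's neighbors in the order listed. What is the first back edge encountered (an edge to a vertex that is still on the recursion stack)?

DFS from 9 (visiting each vertex's neighbors in the order listed); mark gray on enter, black on exit:
9 gray
  3 gray
    5 gray
      7 gray
        7→3: 3 is gray → back edge
First back edge: 7 → 3.

7→3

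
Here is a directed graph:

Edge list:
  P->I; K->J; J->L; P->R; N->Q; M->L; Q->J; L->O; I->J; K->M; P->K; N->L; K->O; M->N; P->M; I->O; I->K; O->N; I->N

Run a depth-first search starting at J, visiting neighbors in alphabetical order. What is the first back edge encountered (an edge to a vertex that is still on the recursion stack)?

N→L

DFS from J (visiting neighbors in alphabetical order); mark gray on enter, black on exit:
J gray
  L gray
    O gray
      N gray
        N→L: L is gray → back edge
First back edge: N → L.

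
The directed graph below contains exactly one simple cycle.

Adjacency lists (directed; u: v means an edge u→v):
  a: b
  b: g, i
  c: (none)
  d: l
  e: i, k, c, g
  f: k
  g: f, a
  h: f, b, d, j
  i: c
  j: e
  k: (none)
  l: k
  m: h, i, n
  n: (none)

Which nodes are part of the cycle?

DFS with gray/black marking from b:
b gray
  g gray
    f gray
      k gray
      k black
    f black
    a gray
      a→b: b is gray → back edge
Back edge closes the cycle b → g → a → b; its vertices are {a, b, g}.

a, b, g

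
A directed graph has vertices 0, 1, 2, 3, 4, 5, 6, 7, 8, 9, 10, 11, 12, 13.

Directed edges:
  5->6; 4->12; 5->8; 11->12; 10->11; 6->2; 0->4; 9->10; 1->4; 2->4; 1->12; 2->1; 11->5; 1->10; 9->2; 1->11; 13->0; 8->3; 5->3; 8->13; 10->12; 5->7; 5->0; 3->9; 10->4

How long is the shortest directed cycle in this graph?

5

For each vertex v, BFS finds the shortest path from v back to v.
The shortest such closed walk is 5 → 3 → 9 → 10 → 11 → 5, length 5.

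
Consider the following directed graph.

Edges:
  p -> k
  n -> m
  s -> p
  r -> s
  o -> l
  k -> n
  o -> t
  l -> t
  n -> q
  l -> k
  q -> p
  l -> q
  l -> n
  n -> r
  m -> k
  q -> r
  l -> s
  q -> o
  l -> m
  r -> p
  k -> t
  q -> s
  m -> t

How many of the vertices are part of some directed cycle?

9

A vertex is on a directed cycle iff it belongs to a strongly connected component of size ≥ 2 (or has a self-loop).
The vertices on cycles are {k, l, m, n, o, p, q, r, s} — 9 in total.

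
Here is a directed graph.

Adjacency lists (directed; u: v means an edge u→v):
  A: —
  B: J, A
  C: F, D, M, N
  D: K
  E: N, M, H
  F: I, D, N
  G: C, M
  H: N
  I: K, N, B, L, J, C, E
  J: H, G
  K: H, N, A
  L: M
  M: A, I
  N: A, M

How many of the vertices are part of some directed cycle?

13

A vertex is on a directed cycle iff it belongs to a strongly connected component of size ≥ 2 (or has a self-loop).
The vertices on cycles are {B, C, D, E, F, G, H, I, J, K, L, M, N} — 13 in total.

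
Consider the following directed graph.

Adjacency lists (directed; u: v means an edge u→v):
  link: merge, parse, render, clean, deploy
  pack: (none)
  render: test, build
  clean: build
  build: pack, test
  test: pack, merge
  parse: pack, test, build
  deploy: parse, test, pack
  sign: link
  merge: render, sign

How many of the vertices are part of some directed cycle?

9

A vertex is on a directed cycle iff it belongs to a strongly connected component of size ≥ 2 (or has a self-loop).
The vertices on cycles are {link, sign, test, build, clean, merge, parse, deploy, render} — 9 in total.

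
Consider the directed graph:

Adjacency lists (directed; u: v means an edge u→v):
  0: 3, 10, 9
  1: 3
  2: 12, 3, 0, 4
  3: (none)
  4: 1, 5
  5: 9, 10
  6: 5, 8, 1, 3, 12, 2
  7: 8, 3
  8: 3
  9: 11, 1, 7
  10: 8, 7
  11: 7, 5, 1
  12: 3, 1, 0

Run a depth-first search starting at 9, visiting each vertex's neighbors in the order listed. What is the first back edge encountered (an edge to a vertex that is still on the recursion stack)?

5→9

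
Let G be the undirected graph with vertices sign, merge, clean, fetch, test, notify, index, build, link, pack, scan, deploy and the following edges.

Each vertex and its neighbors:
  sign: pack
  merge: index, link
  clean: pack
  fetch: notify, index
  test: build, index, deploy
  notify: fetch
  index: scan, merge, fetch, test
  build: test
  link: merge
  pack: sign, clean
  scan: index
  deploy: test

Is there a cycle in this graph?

No

DFS, tracking each vertex's parent; an edge to a visited non-parent vertex closes a cycle.
Start from merge:
visit merge (parent –)
  visit index (parent merge)
    visit scan (parent index)
      scan–index: parent, skip
    index–merge: parent, skip
    visit fetch (parent index)
      visit notify (parent fetch)
        notify–fetch: parent, skip
      fetch–index: parent, skip
    visit test (parent index)
      visit build (parent test)
        build–test: parent, skip
      test–index: parent, skip
      visit deploy (parent test)
        deploy–test: parent, skip
  visit link (parent merge)
    link–merge: parent, skip
visit sign (parent –)
  visit pack (parent sign)
    pack–sign: parent, skip
    visit clean (parent pack)
      clean–pack: parent, skip
No non-parent visited neighbor found — the graph is a forest.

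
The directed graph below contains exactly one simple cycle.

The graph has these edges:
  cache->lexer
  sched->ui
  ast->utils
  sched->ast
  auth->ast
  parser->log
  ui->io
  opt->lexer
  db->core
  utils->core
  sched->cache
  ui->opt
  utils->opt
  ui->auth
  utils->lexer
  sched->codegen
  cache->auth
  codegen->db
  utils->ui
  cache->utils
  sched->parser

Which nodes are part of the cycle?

ui, ast, auth, utils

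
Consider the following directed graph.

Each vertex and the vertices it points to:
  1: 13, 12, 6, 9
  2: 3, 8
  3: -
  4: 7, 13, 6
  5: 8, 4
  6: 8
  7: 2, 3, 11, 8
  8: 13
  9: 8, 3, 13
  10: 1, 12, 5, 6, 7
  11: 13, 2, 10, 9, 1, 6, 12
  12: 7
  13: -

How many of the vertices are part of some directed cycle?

7

A vertex is on a directed cycle iff it belongs to a strongly connected component of size ≥ 2 (or has a self-loop).
The vertices on cycles are {1, 4, 5, 7, 10, 11, 12} — 7 in total.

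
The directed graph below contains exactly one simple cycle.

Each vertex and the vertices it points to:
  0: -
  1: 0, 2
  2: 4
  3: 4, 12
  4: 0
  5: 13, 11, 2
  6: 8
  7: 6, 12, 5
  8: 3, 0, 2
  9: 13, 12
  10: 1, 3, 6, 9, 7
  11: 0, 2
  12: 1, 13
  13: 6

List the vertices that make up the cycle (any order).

DFS with gray/black marking from 3:
3 gray
  4 gray
    0 gray
    0 black
  4 black
  12 gray
    1 gray
      1→0: 0 black — skip
      2 gray
        2→4: 4 black — skip
      2 black
    1 black
    13 gray
      6 gray
        8 gray
          8→3: 3 is gray → back edge
Back edge closes the cycle 3 → 12 → 13 → 6 → 8 → 3; its vertices are {3, 6, 8, 12, 13}.

3, 6, 8, 12, 13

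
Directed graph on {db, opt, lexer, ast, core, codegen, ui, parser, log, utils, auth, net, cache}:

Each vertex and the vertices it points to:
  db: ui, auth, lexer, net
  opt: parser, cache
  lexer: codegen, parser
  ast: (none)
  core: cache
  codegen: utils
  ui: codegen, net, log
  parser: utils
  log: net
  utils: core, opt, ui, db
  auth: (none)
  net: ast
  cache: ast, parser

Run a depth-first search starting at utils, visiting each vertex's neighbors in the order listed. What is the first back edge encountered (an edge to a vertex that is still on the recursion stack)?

DFS from utils (visiting each vertex's neighbors in the order listed); mark gray on enter, black on exit:
utils gray
  core gray
    cache gray
      ast gray
      ast black
      parser gray
        parser→utils: utils is gray → back edge
First back edge: parser → utils.

parser->utils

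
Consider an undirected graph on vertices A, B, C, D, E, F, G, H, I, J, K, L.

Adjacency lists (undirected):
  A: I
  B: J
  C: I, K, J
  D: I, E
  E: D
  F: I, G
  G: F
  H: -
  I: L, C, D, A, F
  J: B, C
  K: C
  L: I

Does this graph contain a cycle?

DFS, tracking each vertex's parent; an edge to a visited non-parent vertex closes a cycle.
Start from C:
visit C (parent –)
  visit I (parent C)
    visit L (parent I)
      L–I: parent, skip
    I–C: parent, skip
    visit D (parent I)
      D–I: parent, skip
      visit E (parent D)
        E–D: parent, skip
    visit A (parent I)
      A–I: parent, skip
    visit F (parent I)
      F–I: parent, skip
      visit G (parent F)
        G–F: parent, skip
  visit K (parent C)
    K–C: parent, skip
  visit J (parent C)
    visit B (parent J)
      B–J: parent, skip
    J–C: parent, skip
visit H (parent –)
No non-parent visited neighbor found — the graph is a forest.

No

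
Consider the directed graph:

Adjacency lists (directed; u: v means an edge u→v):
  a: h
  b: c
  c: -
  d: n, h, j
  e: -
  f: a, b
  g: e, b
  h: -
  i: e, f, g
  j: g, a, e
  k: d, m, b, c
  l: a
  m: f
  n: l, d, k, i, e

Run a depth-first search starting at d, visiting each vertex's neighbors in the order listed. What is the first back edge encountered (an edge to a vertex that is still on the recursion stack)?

n->d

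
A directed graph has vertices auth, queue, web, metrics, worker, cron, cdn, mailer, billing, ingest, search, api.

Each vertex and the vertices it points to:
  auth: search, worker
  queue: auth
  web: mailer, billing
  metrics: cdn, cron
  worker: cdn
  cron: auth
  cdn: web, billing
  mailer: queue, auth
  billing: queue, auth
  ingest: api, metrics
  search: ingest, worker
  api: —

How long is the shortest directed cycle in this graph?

4

For each vertex v, BFS finds the shortest path from v back to v.
The shortest such closed walk is worker → cdn → billing → auth → worker, length 4.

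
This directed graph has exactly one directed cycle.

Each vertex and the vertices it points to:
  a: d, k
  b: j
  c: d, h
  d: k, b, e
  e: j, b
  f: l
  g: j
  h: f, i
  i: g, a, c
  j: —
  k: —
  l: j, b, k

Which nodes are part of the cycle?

c, h, i

DFS with gray/black marking from h:
h gray
  f gray
    l gray
      j gray
      j black
      b gray
        b→j: j black — skip
      b black
      k gray
      k black
    l black
  f black
  i gray
    g gray
      g→j: j black — skip
    g black
    a gray
      d gray
        d→k: k black — skip
        d→b: b black — skip
        e gray
          e→j: j black — skip
          e→b: b black — skip
        e black
      d black
      a→k: k black — skip
    a black
    c gray
      c→d: d black — skip
      c→h: h is gray → back edge
Back edge closes the cycle h → i → c → h; its vertices are {c, h, i}.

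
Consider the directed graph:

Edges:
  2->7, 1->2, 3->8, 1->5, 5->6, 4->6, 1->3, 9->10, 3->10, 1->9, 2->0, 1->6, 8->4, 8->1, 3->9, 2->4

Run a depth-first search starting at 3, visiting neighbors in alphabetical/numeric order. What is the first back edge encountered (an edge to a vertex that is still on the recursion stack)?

1->3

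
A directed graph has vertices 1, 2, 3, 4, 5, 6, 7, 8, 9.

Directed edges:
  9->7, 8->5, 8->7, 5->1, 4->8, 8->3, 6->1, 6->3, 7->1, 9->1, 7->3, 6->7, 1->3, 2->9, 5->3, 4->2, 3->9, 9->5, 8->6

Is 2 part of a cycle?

2 lies on a cycle iff there is a path from 2 back to itself.
Exploring from 2, it never reaches itself; equivalently, its strongly connected component is a singleton.

No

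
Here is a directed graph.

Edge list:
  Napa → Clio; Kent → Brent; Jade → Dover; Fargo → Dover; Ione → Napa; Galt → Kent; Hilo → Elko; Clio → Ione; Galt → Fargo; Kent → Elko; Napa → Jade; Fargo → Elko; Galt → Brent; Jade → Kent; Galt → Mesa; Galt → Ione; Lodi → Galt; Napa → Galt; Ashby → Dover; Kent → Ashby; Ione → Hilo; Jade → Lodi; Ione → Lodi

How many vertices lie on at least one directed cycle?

A vertex is on a directed cycle iff it belongs to a strongly connected component of size ≥ 2 (or has a self-loop).
The vertices on cycles are {Clio, Galt, Ione, Jade, Lodi, Napa} — 6 in total.

6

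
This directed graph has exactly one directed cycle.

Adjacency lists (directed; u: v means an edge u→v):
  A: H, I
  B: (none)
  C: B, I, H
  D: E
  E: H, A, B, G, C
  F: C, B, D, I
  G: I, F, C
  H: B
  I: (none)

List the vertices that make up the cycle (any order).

DFS with gray/black marking from F:
F gray
  C gray
    B gray
    B black
    I gray
    I black
    H gray
      H→B: B black — skip
    H black
  C black
  F→B: B black — skip
  D gray
    E gray
      E→H: H black — skip
      A gray
        A→H: H black — skip
        A→I: I black — skip
      A black
      E→B: B black — skip
      G gray
        G→I: I black — skip
        G→F: F is gray → back edge
Back edge closes the cycle F → D → E → G → F; its vertices are {D, E, F, G}.

D, E, F, G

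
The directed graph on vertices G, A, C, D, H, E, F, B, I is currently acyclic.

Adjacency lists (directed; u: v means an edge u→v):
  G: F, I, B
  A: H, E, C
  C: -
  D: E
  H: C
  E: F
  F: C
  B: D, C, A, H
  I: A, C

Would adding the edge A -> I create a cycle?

Yes

Adding A→I creates a cycle iff I can already reach A.
Path from I: I → A.
So I → … → A → I is a cycle.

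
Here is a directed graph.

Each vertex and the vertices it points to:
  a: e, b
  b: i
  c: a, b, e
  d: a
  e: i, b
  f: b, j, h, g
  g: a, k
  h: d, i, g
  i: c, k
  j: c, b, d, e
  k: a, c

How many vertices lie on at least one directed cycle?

A vertex is on a directed cycle iff it belongs to a strongly connected component of size ≥ 2 (or has a self-loop).
The vertices on cycles are {a, b, c, e, i, k} — 6 in total.

6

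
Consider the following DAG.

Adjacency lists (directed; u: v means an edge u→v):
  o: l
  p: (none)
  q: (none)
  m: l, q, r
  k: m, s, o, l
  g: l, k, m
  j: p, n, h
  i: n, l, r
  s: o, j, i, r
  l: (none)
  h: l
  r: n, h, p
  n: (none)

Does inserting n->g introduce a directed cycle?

Yes

Adding n→g creates a cycle iff g can already reach n.
Path from g: g → m → r → n.
So g → … → n → g is a cycle.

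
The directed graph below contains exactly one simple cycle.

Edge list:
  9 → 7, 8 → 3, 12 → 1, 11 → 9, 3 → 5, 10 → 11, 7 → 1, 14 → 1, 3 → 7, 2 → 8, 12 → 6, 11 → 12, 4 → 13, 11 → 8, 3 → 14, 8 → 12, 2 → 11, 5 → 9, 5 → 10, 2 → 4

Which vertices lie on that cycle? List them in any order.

3, 5, 8, 10, 11

DFS with gray/black marking from 11:
11 gray
  9 gray
    7 gray
      1 gray
      1 black
    7 black
  9 black
  8 gray
    3 gray
      3→7: 7 black — skip
      14 gray
        14→1: 1 black — skip
      14 black
      5 gray
        10 gray
          10→11: 11 is gray → back edge
Back edge closes the cycle 11 → 8 → 3 → 5 → 10 → 11; its vertices are {3, 5, 8, 10, 11}.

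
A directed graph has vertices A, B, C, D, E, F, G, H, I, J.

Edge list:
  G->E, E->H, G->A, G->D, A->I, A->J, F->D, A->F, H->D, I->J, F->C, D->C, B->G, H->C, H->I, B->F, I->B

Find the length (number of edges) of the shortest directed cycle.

4

For each vertex v, BFS finds the shortest path from v back to v.
The shortest such closed walk is B → G → A → I → B, length 4.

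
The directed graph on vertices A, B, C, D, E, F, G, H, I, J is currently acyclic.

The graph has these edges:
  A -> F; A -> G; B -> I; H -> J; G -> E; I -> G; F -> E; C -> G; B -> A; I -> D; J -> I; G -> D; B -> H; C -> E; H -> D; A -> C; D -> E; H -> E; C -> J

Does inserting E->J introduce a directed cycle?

Yes

Adding E→J creates a cycle iff J can already reach E.
Path from J: J → I → G → E.
So J → … → E → J is a cycle.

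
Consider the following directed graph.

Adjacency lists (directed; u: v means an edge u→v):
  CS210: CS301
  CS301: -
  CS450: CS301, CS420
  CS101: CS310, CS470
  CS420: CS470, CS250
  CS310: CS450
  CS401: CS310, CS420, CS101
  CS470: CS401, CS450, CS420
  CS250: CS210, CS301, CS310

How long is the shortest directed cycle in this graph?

2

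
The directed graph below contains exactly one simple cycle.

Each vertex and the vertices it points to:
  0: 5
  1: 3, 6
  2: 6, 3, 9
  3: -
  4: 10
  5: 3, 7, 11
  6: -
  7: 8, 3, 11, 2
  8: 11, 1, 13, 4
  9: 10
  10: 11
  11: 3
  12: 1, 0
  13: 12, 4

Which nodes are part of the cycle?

0, 5, 7, 8, 12, 13

DFS with gray/black marking from 7:
7 gray
  8 gray
    11 gray
      3 gray
      3 black
    11 black
    1 gray
      1→3: 3 black — skip
      6 gray
      6 black
    1 black
    13 gray
      12 gray
        12→1: 1 black — skip
        0 gray
          5 gray
            5→3: 3 black — skip
            5→7: 7 is gray → back edge
Back edge closes the cycle 7 → 8 → 13 → 12 → 0 → 5 → 7; its vertices are {0, 5, 7, 8, 12, 13}.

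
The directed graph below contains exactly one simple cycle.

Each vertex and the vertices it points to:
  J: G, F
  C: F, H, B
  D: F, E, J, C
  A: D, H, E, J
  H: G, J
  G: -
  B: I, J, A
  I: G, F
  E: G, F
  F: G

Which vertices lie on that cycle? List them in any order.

A, B, C, D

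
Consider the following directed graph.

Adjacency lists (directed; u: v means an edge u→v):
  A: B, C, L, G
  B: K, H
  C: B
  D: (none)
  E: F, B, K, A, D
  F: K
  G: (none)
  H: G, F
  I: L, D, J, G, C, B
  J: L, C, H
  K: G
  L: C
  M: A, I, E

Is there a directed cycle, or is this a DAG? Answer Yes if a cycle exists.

DFS with white/gray/black marking, starting from E:
E gray
  F gray
    K gray
      G gray
      G black
    K black
  F black
  B gray
    B→K: K black — skip
    H gray
      H→G: G black — skip
      H→F: F black — skip
    H black
  B black
  E→K: K black — skip
  A gray
    A→B: B black — skip
    C gray
      C→B: B black — skip
    C black
    L gray
      L→C: C black — skip
    L black
    A→G: G black — skip
  A black
  D gray
  D black
E black
I gray
  I→L: L black — skip
  I→D: D black — skip
  J gray
    J→L: L black — skip
    J→C: C black — skip
    J→H: H black — skip
  J black
  I→G: G black — skip
  I→C: C black — skip
  I→B: B black — skip
I black
M gray
  M→A: A black — skip
  M→I: I black — skip
  M→E: E black — skip
M black
Every edge goes to a white or black vertex — no back edge, so the graph is acyclic.

No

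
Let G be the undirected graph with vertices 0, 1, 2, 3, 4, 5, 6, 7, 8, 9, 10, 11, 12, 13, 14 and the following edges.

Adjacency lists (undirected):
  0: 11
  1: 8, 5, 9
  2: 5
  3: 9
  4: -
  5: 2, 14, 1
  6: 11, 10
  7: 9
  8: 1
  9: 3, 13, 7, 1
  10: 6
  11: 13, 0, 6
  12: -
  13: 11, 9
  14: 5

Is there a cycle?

DFS, tracking each vertex's parent; an edge to a visited non-parent vertex closes a cycle.
Start from 5:
visit 5 (parent –)
  visit 2 (parent 5)
    2–5: parent, skip
  visit 14 (parent 5)
    14–5: parent, skip
  visit 1 (parent 5)
    visit 8 (parent 1)
      8–1: parent, skip
    1–5: parent, skip
    visit 9 (parent 1)
      visit 3 (parent 9)
        3–9: parent, skip
      visit 13 (parent 9)
        visit 11 (parent 13)
          11–13: parent, skip
          visit 0 (parent 11)
            0–11: parent, skip
          visit 6 (parent 11)
            6–11: parent, skip
            visit 10 (parent 6)
              10–6: parent, skip
        13–9: parent, skip
      visit 7 (parent 9)
        7–9: parent, skip
      9–1: parent, skip
visit 4 (parent –)
visit 12 (parent –)
No non-parent visited neighbor found — the graph is a forest.

No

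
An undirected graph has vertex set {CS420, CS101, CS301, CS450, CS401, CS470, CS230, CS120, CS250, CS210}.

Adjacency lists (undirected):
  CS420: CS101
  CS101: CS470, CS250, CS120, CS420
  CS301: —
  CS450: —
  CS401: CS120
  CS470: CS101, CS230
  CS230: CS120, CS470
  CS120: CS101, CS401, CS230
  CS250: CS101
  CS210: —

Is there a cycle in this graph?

Yes

DFS, tracking each vertex's parent; an edge to a visited non-parent vertex closes a cycle.
Start from CS401:
visit CS401 (parent –)
  visit CS120 (parent CS401)
    visit CS101 (parent CS120)
      visit CS470 (parent CS101)
        CS470–CS101: parent, skip
        visit CS230 (parent CS470)
          CS230–CS120: CS120 visited and ≠ parent → cycle
Cycle: CS120 – CS101 – CS470 – CS230 – CS120.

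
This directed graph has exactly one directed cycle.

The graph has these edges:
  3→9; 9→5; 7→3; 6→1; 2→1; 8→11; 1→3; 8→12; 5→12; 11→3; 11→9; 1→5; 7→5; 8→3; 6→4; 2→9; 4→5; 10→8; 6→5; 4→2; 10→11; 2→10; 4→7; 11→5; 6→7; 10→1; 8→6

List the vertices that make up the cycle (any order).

2, 4, 6, 8, 10

DFS with gray/black marking from 10:
10 gray
  8 gray
    12 gray
    12 black
    6 gray
      1 gray
        3 gray
          9 gray
            5 gray
              5→12: 12 black — skip
            5 black
          9 black
        3 black
        1→5: 5 black — skip
      1 black
      6→5: 5 black — skip
      7 gray
        7→3: 3 black — skip
        7→5: 5 black — skip
      7 black
      4 gray
        2 gray
          2→10: 10 is gray → back edge
Back edge closes the cycle 10 → 8 → 6 → 4 → 2 → 10; its vertices are {2, 4, 6, 8, 10}.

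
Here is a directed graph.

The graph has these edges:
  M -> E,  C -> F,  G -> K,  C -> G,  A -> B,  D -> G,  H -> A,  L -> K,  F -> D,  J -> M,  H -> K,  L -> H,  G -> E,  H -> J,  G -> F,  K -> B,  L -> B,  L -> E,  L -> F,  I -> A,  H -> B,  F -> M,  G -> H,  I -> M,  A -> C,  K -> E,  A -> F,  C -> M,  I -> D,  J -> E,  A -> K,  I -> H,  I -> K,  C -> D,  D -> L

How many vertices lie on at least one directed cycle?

7

A vertex is on a directed cycle iff it belongs to a strongly connected component of size ≥ 2 (or has a self-loop).
The vertices on cycles are {A, C, D, F, G, H, L} — 7 in total.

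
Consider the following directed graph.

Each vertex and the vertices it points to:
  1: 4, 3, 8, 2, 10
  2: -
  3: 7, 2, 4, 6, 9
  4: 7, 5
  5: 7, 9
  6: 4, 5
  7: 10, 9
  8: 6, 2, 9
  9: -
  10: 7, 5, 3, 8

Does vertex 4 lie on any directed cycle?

Yes

4 is on a cycle iff 4 can reach itself via ≥1 edge.
4 → 7 → 10 → 3 → 4 — yes.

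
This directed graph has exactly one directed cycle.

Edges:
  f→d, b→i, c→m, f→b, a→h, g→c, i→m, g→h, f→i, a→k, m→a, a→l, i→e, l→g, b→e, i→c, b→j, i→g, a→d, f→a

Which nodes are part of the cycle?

DFS with gray/black marking from a:
a gray
  k gray
  k black
  d gray
  d black
  h gray
  h black
  l gray
    g gray
      c gray
        m gray
          m→a: a is gray → back edge
Back edge closes the cycle a → l → g → c → m → a; its vertices are {a, c, g, l, m}.

a, c, g, l, m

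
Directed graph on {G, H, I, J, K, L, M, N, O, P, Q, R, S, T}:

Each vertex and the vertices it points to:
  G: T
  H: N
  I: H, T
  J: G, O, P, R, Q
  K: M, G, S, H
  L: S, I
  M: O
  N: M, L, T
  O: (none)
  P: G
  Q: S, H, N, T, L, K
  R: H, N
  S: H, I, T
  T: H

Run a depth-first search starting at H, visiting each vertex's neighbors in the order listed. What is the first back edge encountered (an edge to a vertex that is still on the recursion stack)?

S->H

DFS from H (visiting each vertex's neighbors in the order listed); mark gray on enter, black on exit:
H gray
  N gray
    M gray
      O gray
      O black
    M black
    L gray
      S gray
        S→H: H is gray → back edge
First back edge: S → H.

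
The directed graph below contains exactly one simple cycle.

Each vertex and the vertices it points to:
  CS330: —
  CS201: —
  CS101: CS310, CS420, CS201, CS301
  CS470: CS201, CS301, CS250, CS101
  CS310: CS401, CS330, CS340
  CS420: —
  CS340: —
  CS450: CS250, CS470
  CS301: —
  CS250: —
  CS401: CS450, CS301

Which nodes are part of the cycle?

DFS with gray/black marking from CS101:
CS101 gray
  CS310 gray
    CS401 gray
      CS450 gray
        CS250 gray
        CS250 black
        CS470 gray
          CS201 gray
          CS201 black
          CS301 gray
          CS301 black
          CS470→CS250: CS250 black — skip
          CS470→CS101: CS101 is gray → back edge
Back edge closes the cycle CS101 → CS310 → CS401 → CS450 → CS470 → CS101; its vertices are {CS101, CS310, CS401, CS450, CS470}.

CS101, CS310, CS401, CS450, CS470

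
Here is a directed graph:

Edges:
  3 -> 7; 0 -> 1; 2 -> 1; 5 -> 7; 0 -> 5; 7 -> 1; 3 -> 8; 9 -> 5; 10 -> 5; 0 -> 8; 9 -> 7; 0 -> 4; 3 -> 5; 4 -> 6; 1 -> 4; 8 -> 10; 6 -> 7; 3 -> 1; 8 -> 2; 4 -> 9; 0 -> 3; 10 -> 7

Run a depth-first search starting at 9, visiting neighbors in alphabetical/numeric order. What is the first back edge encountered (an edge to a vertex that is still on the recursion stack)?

6→7

DFS from 9 (visiting neighbors in alphabetical/numeric order); mark gray on enter, black on exit:
9 gray
  5 gray
    7 gray
      1 gray
        4 gray
          6 gray
            6→7: 7 is gray → back edge
First back edge: 6 → 7.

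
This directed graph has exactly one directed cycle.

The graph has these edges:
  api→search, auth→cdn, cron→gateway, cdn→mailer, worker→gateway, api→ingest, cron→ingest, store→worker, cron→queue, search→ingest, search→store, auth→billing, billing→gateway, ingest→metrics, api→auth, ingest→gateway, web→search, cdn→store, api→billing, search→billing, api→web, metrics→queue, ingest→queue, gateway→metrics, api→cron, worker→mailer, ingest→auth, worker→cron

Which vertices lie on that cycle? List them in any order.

cdn, auth, cron, store, ingest, worker

DFS with gray/black marking from auth:
auth gray
  cdn gray
    mailer gray
    mailer black
    store gray
      worker gray
        gateway gray
          metrics gray
            queue gray
            queue black
          metrics black
        gateway black
        cron gray
          cron→queue: queue black — skip
          ingest gray
            ingest→gateway: gateway black — skip
            ingest→queue: queue black — skip
            ingest→auth: auth is gray → back edge
Back edge closes the cycle auth → cdn → store → worker → cron → ingest → auth; its vertices are {cdn, auth, cron, store, ingest, worker}.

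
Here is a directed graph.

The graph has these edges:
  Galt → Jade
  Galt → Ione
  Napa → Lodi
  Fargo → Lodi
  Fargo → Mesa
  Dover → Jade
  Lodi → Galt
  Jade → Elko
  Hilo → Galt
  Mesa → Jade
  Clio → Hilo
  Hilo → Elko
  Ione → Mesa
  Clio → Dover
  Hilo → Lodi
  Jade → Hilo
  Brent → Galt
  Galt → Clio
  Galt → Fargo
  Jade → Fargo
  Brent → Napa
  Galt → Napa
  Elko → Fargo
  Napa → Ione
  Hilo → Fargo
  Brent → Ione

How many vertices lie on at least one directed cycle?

11

A vertex is on a directed cycle iff it belongs to a strongly connected component of size ≥ 2 (or has a self-loop).
The vertices on cycles are {Clio, Elko, Galt, Hilo, Ione, Jade, Lodi, Mesa, Napa, Dover, Fargo} — 11 in total.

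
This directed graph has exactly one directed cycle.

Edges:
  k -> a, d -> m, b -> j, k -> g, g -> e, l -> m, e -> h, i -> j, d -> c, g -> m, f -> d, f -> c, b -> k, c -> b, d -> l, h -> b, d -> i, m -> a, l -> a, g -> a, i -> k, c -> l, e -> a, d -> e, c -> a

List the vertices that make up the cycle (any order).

b, e, g, h, k

DFS with gray/black marking from e:
e gray
  a gray
  a black
  h gray
    b gray
      j gray
      j black
      k gray
        g gray
          g→a: a black — skip
          g→e: e is gray → back edge
Back edge closes the cycle e → h → b → k → g → e; its vertices are {b, e, g, h, k}.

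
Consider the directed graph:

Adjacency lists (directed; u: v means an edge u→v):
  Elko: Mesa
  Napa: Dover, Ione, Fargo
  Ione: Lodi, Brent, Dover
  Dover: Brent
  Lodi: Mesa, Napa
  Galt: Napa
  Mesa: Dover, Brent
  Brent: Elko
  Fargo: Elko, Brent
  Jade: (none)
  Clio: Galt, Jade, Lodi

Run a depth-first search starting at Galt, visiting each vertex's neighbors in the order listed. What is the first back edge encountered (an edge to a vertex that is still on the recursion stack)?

Mesa→Dover

DFS from Galt (visiting each vertex's neighbors in the order listed); mark gray on enter, black on exit:
Galt gray
  Napa gray
    Dover gray
      Brent gray
        Elko gray
          Mesa gray
            Mesa→Dover: Dover is gray → back edge
First back edge: Mesa → Dover.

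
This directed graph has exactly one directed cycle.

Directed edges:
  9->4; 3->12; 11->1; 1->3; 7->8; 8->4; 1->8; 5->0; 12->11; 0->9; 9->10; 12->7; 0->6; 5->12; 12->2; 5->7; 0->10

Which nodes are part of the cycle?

DFS with gray/black marking from 12:
12 gray
  11 gray
    1 gray
      3 gray
        3→12: 12 is gray → back edge
Back edge closes the cycle 12 → 11 → 1 → 3 → 12; its vertices are {1, 3, 11, 12}.

1, 3, 11, 12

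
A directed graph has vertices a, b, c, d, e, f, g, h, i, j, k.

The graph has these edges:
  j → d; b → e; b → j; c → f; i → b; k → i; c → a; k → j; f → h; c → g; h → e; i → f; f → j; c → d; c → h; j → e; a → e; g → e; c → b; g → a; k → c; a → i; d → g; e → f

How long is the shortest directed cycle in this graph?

3

For each vertex v, BFS finds the shortest path from v back to v.
The shortest such closed walk is f → j → e → f, length 3.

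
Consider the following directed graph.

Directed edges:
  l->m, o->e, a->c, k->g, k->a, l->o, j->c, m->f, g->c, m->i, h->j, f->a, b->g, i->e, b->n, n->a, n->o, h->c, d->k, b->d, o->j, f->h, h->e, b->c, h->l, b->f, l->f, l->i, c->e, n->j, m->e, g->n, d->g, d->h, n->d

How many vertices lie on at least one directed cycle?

A vertex is on a directed cycle iff it belongs to a strongly connected component of size ≥ 2 (or has a self-loop).
The vertices on cycles are {d, f, g, h, k, l, m, n} — 8 in total.

8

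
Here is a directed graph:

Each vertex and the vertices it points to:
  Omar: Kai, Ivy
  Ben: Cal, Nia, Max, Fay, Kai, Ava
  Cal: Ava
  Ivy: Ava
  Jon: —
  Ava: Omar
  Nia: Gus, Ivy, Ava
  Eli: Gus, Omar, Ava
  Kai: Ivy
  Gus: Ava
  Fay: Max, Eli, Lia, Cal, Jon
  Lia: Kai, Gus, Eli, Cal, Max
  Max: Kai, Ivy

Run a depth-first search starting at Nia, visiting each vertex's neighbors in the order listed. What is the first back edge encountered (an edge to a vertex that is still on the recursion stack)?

DFS from Nia (visiting each vertex's neighbors in the order listed); mark gray on enter, black on exit:
Nia gray
  Gus gray
    Ava gray
      Omar gray
        Kai gray
          Ivy gray
            Ivy→Ava: Ava is gray → back edge
First back edge: Ivy → Ava.

Ivy->Ava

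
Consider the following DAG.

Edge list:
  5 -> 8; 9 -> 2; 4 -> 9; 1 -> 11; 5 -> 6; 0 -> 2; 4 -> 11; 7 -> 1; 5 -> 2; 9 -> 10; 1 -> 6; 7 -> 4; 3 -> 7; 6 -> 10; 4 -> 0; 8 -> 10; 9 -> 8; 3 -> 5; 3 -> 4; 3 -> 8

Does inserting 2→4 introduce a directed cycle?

Adding 2→4 creates a cycle iff 4 can already reach 2.
Path from 4: 4 → 0 → 2.
So 4 → … → 2 → 4 is a cycle.

Yes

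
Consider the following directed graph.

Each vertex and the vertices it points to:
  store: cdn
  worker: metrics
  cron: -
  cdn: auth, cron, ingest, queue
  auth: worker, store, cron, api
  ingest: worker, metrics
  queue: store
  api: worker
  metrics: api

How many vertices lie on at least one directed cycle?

7

A vertex is on a directed cycle iff it belongs to a strongly connected component of size ≥ 2 (or has a self-loop).
The vertices on cycles are {api, cdn, auth, queue, store, worker, metrics} — 7 in total.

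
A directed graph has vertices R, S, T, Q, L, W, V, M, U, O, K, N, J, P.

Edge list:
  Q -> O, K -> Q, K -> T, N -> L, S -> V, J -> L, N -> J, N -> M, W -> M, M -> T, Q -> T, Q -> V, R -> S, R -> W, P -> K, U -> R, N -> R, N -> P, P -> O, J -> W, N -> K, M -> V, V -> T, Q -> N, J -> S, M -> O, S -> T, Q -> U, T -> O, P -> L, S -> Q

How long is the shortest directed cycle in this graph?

3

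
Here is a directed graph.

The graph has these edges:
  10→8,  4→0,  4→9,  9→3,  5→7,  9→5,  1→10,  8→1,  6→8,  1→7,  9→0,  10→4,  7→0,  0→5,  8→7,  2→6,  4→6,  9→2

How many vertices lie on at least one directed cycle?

10

A vertex is on a directed cycle iff it belongs to a strongly connected component of size ≥ 2 (or has a self-loop).
The vertices on cycles are {0, 1, 2, 4, 5, 6, 7, 8, 9, 10} — 10 in total.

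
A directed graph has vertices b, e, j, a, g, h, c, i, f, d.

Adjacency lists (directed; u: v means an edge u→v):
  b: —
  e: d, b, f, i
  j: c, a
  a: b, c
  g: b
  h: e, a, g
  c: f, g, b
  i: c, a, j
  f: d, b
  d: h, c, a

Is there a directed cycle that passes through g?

No

g lies on a cycle iff there is a path from g back to itself.
Exploring from g, it never reaches itself; equivalently, its strongly connected component is a singleton.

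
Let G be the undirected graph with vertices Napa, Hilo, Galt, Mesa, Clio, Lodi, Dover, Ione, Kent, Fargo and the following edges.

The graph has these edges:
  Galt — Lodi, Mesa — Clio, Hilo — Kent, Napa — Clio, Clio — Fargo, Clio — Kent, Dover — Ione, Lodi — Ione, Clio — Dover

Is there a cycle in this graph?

No

DFS, tracking each vertex's parent; an edge to a visited non-parent vertex closes a cycle.
Start from Hilo:
visit Hilo (parent –)
  visit Kent (parent Hilo)
    Kent–Hilo: parent, skip
    visit Clio (parent Kent)
      visit Mesa (parent Clio)
        Mesa–Clio: parent, skip
      visit Fargo (parent Clio)
        Fargo–Clio: parent, skip
      Clio–Kent: parent, skip
      visit Napa (parent Clio)
        Napa–Clio: parent, skip
      visit Dover (parent Clio)
        visit Ione (parent Dover)
          Ione–Dover: parent, skip
          visit Lodi (parent Ione)
            Lodi–Ione: parent, skip
            visit Galt (parent Lodi)
              Galt–Lodi: parent, skip
        Dover–Clio: parent, skip
No non-parent visited neighbor found — the graph is a forest.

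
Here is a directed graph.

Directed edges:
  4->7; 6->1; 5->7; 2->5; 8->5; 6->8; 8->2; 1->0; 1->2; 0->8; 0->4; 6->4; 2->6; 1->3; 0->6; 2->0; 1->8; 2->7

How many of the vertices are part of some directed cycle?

A vertex is on a directed cycle iff it belongs to a strongly connected component of size ≥ 2 (or has a self-loop).
The vertices on cycles are {0, 1, 2, 6, 8} — 5 in total.

5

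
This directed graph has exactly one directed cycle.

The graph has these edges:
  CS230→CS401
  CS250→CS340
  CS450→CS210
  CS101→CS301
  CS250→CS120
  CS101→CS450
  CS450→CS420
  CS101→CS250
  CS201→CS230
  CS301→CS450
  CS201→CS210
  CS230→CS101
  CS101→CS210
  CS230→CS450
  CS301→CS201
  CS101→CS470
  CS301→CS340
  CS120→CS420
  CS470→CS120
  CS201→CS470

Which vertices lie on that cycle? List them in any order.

DFS with gray/black marking from CS201:
CS201 gray
  CS210 gray
  CS210 black
  CS230 gray
    CS450 gray
      CS420 gray
      CS420 black
      CS450→CS210: CS210 black — skip
    CS450 black
    CS401 gray
    CS401 black
    CS101 gray
      CS101→CS450: CS450 black — skip
      CS301 gray
        CS301→CS201: CS201 is gray → back edge
Back edge closes the cycle CS201 → CS230 → CS101 → CS301 → CS201; its vertices are {CS101, CS201, CS230, CS301}.

CS101, CS201, CS230, CS301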